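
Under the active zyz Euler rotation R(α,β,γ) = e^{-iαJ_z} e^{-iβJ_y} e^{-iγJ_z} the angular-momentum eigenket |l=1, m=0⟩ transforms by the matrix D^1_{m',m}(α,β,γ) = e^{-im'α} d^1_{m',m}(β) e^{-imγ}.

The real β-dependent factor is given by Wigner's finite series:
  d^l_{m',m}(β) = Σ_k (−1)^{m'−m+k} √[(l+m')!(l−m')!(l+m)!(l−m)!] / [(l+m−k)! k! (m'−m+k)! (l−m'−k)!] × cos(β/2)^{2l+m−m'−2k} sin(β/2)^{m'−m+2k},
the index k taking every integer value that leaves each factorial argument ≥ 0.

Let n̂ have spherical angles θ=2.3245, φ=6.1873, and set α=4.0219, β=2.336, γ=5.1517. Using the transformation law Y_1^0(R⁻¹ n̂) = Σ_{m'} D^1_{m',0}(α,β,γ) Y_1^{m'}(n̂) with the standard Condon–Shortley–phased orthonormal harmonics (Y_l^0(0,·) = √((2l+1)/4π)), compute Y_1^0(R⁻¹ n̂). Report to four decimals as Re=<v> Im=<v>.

Need the full column D^1_{m',0} for m'=−1..1 at α=4.0219, β=2.336, γ=5.1517.
cos(β/2)=0.391992, sin(β/2)=0.919968
d^1_{-1,0}: single k=1 term ⇒ +0.509995;  D = -0.324823-0.393173i
d^1_{0,0}: k∈[0..1] ⇒ +0.153658 -0.846342 = -0.692684;  D = -0.692684+0.000000i
d^1_{1,0}: single k=0 term ⇒ -0.509995;  D = +0.324823-0.393173i
Y_1^{m'}(θ=2.3245,φ=6.1873) and Σ D·Y over m':
  (-0.3248-0.3932i)·(+0.2508+0.0241i)  (-0.6927+0.0000i)·(-0.3344+0.0000i)  (+0.3248-0.3932i)·(-0.2508+0.0241i)
Y_1^0(R⁻¹ n̂) = +0.087673+0.000000i

Re=0.0877 Im=0.0000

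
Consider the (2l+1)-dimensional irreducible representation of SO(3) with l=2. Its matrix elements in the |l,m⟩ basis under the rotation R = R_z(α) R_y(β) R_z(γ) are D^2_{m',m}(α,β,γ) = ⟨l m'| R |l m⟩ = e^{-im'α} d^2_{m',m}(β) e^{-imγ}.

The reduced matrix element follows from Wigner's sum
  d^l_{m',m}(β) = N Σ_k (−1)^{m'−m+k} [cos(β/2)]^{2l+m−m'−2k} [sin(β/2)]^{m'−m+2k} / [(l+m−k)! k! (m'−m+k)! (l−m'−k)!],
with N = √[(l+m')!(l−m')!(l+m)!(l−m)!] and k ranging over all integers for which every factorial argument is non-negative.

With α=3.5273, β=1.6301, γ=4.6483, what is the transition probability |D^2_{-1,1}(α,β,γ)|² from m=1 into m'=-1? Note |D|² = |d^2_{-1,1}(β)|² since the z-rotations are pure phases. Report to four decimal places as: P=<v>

P=0.2180

Split into d^2_{-1,1}(β=1.6301) × two z-phases.
With c≡cos(β/2)=0.685832 and s≡sin(β/2)=0.727760, N=[1·6·6·1]^{1/2}=6.000000
The bounds max(0,m−m')=2 and min(l+m,l−m')=3 give 2 terms
  k=2: (−1)^0·6.0000/(2)·0.6858^2·0.7278^2 = +0.747365
  k=3: (−1)^1·6.0000/(6)·0.6858^0·0.7278^4 = -0.280513
d^2_{-1,1}(1.6301) = +0.747365 -0.280513 = +0.466853
|D^2_{-1,1}|² = |d^2_{-1,1}(β)|² = (+0.466853)² = 0.217951 (the z-rotation phases have unit modulus)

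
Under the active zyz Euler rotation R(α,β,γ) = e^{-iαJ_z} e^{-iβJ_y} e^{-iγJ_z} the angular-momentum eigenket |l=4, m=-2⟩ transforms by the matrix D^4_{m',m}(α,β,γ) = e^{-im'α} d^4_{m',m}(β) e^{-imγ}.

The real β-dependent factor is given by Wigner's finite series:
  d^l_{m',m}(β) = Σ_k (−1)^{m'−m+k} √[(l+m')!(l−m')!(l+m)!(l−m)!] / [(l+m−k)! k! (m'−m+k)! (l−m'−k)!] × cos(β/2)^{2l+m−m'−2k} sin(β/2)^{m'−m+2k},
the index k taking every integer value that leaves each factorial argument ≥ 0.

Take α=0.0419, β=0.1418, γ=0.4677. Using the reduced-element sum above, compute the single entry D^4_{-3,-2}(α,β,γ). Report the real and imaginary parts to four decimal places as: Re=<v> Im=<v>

Re=0.1251 Im=0.2239

Split into d^4_{-3,-2}(β=0.1418) × two z-phases.
Half-angle: c=0.997488, s=0.070841. N=√(1·5040·2·720)=2693.993318
The bounds max(0,m−m')=1 and min(l+m,l−m')=2 give 2 terms
  k=1: (−1)^0·2693.9933/(720)·0.9975^7·0.0708^1 = +0.260435
  k=2: (−1)^1·2693.9933/(240)·0.9975^5·0.0708^3 = -0.003941
d^4_{-3,-2}(0.1418) = +0.260435 -0.003941 = +0.256494
Phases: e^{-i·(-3)·0.0419}=+0.992110+0.125369i, e^{-i·(-2)·0.4677}=+0.593497+0.804837i ⇒ D=+0.125147+0.223892i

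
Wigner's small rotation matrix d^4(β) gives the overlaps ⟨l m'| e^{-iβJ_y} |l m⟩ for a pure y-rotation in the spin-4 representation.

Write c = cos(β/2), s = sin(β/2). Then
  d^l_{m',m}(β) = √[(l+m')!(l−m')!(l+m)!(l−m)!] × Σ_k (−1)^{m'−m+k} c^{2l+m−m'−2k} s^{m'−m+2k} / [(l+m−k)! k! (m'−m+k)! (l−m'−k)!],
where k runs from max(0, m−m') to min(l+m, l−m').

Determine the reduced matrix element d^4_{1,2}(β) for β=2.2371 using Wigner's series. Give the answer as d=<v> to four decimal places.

d=0.4604

d^4_{1,2}(β=2.2371) via Wigner's sum:
c=cos(2.2371/2)=0.436987, s=sin(2.2371/2)=0.899468; N=√[120·6·720·2]=1018.233765
k∈{1,2,3} keeps every argument non-negative
  k=1: (−1)^0·1018.2338/(240)·0.4370^7·0.8995^1 = +0.011612
  k=2: (−1)^1·1018.2338/(48)·0.4370^5·0.8995^3 = -0.245984
  k=3: (−1)^2·1018.2338/(72)·0.4370^3·0.8995^5 = +0.694783
d^4_{1,2}(2.2371) = +0.011612 -0.245984 +0.694783 = +0.460411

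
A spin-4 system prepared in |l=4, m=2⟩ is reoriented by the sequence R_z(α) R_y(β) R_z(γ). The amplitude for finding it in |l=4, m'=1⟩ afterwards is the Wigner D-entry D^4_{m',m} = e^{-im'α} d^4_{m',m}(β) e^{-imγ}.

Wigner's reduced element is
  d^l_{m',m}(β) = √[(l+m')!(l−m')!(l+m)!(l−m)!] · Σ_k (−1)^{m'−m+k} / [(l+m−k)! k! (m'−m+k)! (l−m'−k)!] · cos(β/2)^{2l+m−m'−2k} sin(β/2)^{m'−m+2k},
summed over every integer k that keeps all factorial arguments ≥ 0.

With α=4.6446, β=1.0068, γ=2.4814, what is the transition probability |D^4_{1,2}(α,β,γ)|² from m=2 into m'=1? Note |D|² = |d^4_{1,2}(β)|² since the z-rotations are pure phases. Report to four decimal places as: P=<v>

P=0.0289

First d^4_{1,2}(β=1.0068), then the phase factors e^{-i(1)α} and e^{-i(2)γ}:
With c≡cos(β/2)=0.875947 and s≡sin(β/2)=0.482407, N=[120·6·720·2]^{1/2}=1018.233765
Admissible k: 1..3 (factorial args all ≥0)
  k=1: (−1)^0·1018.2338/(240)·0.8759^7·0.4824^1 = +0.809834
  k=2: (−1)^1·1018.2338/(48)·0.8759^5·0.4824^3 = -1.228107
  k=3: (−1)^2·1018.2338/(72)·0.8759^3·0.4824^5 = +0.248322
d^4_{1,2}(1.0068) = +0.809834 -1.228107 +0.248322 = -0.169951
|D^4_{1,2}|² = |d^4_{1,2}(β)|² = (-0.169951)² = 0.028883 (the z-rotation phases have unit modulus)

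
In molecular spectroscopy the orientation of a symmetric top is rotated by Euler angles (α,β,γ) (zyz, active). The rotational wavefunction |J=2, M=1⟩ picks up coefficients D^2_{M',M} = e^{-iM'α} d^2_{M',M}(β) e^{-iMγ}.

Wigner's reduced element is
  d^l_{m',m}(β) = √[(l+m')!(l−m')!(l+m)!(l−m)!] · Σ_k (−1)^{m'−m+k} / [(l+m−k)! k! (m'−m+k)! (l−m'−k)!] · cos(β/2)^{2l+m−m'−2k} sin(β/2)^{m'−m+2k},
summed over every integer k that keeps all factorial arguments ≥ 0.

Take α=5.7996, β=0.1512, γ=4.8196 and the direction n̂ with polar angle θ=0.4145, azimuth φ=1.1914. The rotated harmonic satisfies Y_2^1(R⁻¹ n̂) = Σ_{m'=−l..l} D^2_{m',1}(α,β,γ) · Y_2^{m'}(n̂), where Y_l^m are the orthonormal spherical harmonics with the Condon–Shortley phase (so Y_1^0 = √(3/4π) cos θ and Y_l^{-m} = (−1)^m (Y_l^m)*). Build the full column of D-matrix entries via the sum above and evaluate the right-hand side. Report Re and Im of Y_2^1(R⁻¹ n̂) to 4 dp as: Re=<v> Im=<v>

Need the full column D^2_{m',1} for m'=−2..2 at α=5.7996, β=0.1512, γ=4.8196.
cos(β/2)=0.997144, sin(β/2)=0.075528
d^2_{-2,1}: single k=3 term ⇒ +0.000859;  D = +0.000756+0.000409i
d^2_{-1,1}: k∈[2..3] ⇒ +0.017016 -0.000033 = +0.016983;  D = +0.009460+0.014105i
d^2_{0,1}: k∈[1..2] ⇒ +0.183424 -0.001052 = +0.182372;  D = +0.019515+0.181325i
d^2_{1,1}: k∈[0..1] ⇒ +0.988624 -0.017016 = +0.971608;  D = -0.357115+0.903599i
d^2_{2,1}: single k=0 term ⇒ -0.149765;  D = +0.113495-0.097717i
Y_2^{m'}(θ=0.4145,φ=1.1914) and Σ D·Y over m':
  (+0.0008+0.0004i)·(-0.0455-0.0431i)  (+0.0095+0.0141i)·(+0.1055-0.2645i)  (+0.0195+0.1813i)·(+0.4773+0.0000i)  (-0.3571+0.9036i)·(-0.1055-0.2645i)  (+0.1135-0.0977i)·(-0.0455+0.0431i)
Y_2^1(R⁻¹ n̂) = +0.289776+0.093983i

Re=0.2898 Im=0.0940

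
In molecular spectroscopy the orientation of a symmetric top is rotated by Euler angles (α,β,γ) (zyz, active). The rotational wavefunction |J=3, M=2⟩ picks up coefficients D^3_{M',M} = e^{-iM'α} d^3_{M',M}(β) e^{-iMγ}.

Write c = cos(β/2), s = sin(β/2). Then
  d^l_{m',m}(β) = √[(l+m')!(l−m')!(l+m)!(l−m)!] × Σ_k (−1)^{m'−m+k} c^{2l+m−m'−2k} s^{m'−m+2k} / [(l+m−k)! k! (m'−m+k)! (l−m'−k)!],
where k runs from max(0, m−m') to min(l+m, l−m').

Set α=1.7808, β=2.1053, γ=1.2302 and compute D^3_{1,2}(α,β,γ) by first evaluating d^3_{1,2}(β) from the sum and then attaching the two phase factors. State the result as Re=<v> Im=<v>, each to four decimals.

Re=0.1915 Im=-0.3759

Split into d^3_{1,2}(β=2.1053) × two z-phases.
c=cos(2.1053/2)=0.495271, s=sin(2.1053/2)=0.868739; N=√[24·2·120·1]=75.894664
The bounds max(0,m−m')=1 and min(l+m,l−m')=2 give 2 terms
  k=1: (−1)^0·75.8947/(24)·0.4953^5·0.8687^1 = +0.081866
  k=2: (−1)^1·75.8947/(12)·0.4953^3·0.8687^3 = -0.503762
d^3_{1,2}(2.1053) = +0.081866 -0.503762 = -0.421896
Phases: e^{-i·(1)·1.7808}=-0.208463-0.978030i, e^{-i·(2)·1.2302}=-0.776822-0.629720i ⇒ D=+0.191518-0.375922i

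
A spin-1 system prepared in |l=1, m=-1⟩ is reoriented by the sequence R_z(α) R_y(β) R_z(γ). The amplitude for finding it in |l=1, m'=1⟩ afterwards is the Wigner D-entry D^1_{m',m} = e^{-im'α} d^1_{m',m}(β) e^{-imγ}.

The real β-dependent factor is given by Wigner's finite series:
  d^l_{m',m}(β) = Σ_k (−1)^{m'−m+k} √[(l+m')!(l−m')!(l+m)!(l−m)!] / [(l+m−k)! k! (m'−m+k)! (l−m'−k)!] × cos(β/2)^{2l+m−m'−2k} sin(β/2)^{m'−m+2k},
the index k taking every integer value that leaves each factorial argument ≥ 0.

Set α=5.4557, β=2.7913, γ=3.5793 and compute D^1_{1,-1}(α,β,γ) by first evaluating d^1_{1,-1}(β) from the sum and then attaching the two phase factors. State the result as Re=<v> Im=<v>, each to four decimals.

D^1_{1,-1}(5.4557,2.7913,3.5793) = e^{-i·1·5.4557}·d^1_{1,-1}(2.7913)·e^{-i·-1·3.5793}. Compute d first:
Half-angle: c=0.174252, s=0.984701. N=√(2·1·1·2)=2.000000
k: max(0,(-1)−(1))=0 … min(1+(-1),1−(1))=0
  k=0: (−1)^2·2.0000/(2)·0.1743^0·0.9847^2 = +0.969636
d^1_{1,-1}(2.7913) = +0.969636
Phases: e^{-i·(1)·5.4557}=+0.676729+0.736232i, e^{-i·(-1)·3.5793}=-0.905726-0.423864i ⇒ D=-0.291733-0.924709i

Re=-0.2917 Im=-0.9247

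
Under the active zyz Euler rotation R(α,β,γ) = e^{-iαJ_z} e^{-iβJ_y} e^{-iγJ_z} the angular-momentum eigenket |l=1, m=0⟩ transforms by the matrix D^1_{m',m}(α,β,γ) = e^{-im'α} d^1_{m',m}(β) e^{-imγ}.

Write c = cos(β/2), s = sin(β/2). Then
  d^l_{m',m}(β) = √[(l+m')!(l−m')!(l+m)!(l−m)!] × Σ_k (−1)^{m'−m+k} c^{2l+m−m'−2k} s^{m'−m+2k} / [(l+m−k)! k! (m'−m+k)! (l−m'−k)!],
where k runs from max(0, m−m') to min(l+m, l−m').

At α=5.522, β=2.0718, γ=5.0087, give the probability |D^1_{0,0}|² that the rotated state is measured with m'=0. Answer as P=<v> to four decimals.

P=0.2307

D^1_{0,0}(5.522,2.0718,5.0087) = e^{-i·0·5.522}·d^1_{0,0}(2.0718)·e^{-i·0·5.0087}. Compute d first:
Half-angle: c=0.509752, s=0.860321. N=√(1·1·1·1)=1.000000
k: max(0,(0)−(0))=0 … min(1+(0),1−(0))=1
  k=0: (−1)^0·1.0000/(1)·0.5098^2·0.8603^0 = +0.259847
  k=1: (−1)^1·1.0000/(1)·0.5098^0·0.8603^2 = -0.740153
d^1_{0,0}(2.0718) = +0.259847 -0.740153 = -0.480306
|D^1_{0,0}|² = |d^1_{0,0}(β)|² = (-0.480306)² = 0.230694 (the z-rotation phases have unit modulus)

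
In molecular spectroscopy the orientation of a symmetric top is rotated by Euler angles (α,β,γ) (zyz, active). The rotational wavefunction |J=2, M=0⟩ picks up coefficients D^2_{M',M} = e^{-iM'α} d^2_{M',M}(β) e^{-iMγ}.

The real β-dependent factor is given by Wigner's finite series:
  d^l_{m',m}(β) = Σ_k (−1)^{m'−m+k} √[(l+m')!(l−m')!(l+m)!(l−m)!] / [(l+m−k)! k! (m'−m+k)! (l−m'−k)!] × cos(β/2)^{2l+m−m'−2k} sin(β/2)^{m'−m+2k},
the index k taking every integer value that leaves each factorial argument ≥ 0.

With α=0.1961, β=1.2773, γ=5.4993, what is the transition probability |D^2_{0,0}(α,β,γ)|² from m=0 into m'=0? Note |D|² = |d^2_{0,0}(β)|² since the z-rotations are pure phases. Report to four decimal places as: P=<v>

D^2_{0,0}(0.1961,1.2773,5.4993) = e^{-i·0·0.1961}·d^2_{0,0}(1.2773)·e^{-i·0·5.4993}. Compute d first:
With c≡cos(β/2)=0.802901 and s≡sin(β/2)=0.596112, N=[2·2·2·2]^{1/2}=4.000000
k: max(0,(0)−(0))=0 … min(2+(0),2−(0))=2
  k=0: (−1)^0·4.0000/(4)·0.8029^4·0.5961^0 = +0.415574
  k=1: (−1)^1·4.0000/(1)·0.8029^2·0.5961^2 = -0.916305
  k=2: (−1)^2·4.0000/(4)·0.8029^0·0.5961^4 = +0.126273
d^2_{0,0}(1.2773) = +0.415574 -0.916305 +0.126273 = -0.374458
|D^2_{0,0}|² = |d^2_{0,0}(β)|² = (-0.374458)² = 0.140218 (the z-rotation phases have unit modulus)

P=0.1402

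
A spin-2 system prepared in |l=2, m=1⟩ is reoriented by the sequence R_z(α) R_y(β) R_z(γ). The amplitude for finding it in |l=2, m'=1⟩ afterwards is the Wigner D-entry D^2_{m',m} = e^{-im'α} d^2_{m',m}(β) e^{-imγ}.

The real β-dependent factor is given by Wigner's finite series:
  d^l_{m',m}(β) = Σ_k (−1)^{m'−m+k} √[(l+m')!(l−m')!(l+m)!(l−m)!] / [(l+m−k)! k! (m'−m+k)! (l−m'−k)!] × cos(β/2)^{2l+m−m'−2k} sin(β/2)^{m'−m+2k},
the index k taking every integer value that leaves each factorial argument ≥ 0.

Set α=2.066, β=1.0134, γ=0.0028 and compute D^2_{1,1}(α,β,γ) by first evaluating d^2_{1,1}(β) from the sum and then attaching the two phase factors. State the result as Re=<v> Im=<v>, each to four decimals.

Re=-0.0212 Im=-0.0389

First d^2_{1,1}(β=1.0134), then the phase factors e^{-i(1)α} and e^{-i(1)γ}:
Half-angle: c=0.874351, s=0.485295. N=√(6·1·6·1)=6.000000
Admissible k: 0..1 (factorial args all ≥0)
  k=0: (−1)^0·6.0000/(6)·0.8744^4·0.4853^0 = +0.584444
  k=1: (−1)^1·6.0000/(2)·0.8744^2·0.4853^2 = -0.540136
d^2_{1,1}(1.0134) = +0.584444 -0.540136 = +0.044307
D = (-0.475211-0.879872i)·(+0.044307)·(+0.999996-0.002800i) = -0.021164-0.038926i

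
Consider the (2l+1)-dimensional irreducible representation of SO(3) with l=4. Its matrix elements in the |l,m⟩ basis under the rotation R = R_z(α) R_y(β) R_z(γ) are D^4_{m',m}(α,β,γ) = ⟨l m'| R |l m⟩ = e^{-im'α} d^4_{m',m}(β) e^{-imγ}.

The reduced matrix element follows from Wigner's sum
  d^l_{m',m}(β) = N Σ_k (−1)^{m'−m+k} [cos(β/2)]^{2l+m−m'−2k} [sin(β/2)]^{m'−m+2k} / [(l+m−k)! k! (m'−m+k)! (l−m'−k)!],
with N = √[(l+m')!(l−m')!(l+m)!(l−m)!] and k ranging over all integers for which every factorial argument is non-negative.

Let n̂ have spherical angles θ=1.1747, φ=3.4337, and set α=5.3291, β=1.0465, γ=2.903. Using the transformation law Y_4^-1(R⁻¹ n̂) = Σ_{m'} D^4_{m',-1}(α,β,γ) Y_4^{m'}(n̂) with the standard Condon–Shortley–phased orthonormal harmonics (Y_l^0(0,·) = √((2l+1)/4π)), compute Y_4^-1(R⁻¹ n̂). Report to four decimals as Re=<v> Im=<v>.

Re=0.0226 Im=-0.0834

Need the full column D^4_{m',-1} for m'=−4..4 at α=5.3291, β=1.0465, γ=2.903.
cos(β/2)=0.866200, sin(β/2)=0.499698
d^4_{-4,-1}: single k=3 term ⇒ +0.455310;  D = +0.278242-0.360400i
d^4_{-3,-1}: k∈[2..3] ⇒ +0.837131 -0.464324 = +0.372807;  D = +0.372498+0.015185i
d^4_{-2,-1}: k∈[1..3] ⇒ +0.775658 -1.290682 +0.286356 = -0.228668;  D = -0.124543-0.191776i
d^4_{-1,-1}: k∈[0..3] ⇒ +0.316916 -1.582030 +1.052988 -0.116810 = -0.328935;  D = +0.121434-0.305700i
d^4_{0,-1}: k∈[0..3] ⇒ -0.817615 +1.632597 -0.543323 +0.030136 = +0.301795;  D = -0.293246+0.071325i
d^4_{1,-1}: k∈[0..3] ⇒ +1.054686 -1.052988 +0.175216 -0.003887 = +0.173026;  D = -0.130595-0.113503i
d^4_{2,-1}: k∈[0..2] ⇒ -0.860454 +0.429535 -0.028590 = -0.459509;  D = -0.045317+0.457269i
d^4_{3,-1}: k∈[0..1] ⇒ +0.464324 -0.092715 = +0.371609;  D = +0.322871-0.183977i
d^4_{4,-1}: single k=0 term ⇒ -0.151526;  D = -0.137340-0.064013i
Y_4^{m'}(θ=1.1747,φ=3.4337) and Σ D·Y over m':
  (+0.2782-0.3604i)·(+0.1255-0.2950i)  (+0.3725+0.0152i)·(-0.2427+0.2914i)  (-0.1245-0.1918i)·(+0.0100-0.0066i)  (+0.1214-0.3057i)·(+0.3157-0.0949i)  (-0.2932+0.0713i)·(-0.0730+0.0000i)  (-0.1306-0.1135i)·(-0.3157-0.0949i)  (-0.0453+0.4573i)·(+0.0100+0.0066i)  (+0.3229-0.1840i)·(+0.2427+0.2914i)  (-0.1373-0.0640i)·(+0.1255+0.2950i)
Y_4^-1(R⁻¹ n̂) = +0.022607-0.083443i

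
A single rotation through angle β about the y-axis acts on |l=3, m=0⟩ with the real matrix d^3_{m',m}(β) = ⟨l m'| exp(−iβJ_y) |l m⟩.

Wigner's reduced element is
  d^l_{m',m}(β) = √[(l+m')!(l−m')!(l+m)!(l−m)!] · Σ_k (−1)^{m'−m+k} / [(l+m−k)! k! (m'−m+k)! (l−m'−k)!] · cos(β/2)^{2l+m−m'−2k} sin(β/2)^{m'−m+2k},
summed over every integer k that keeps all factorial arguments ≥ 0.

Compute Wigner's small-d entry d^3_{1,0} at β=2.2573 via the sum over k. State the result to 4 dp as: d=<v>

d=-0.3378

d^3_{1,0}(β=2.2573) via Wigner's sum:
Half-angle: c=0.427880, s=0.903835. N=√(24·2·6·6)=41.569219
k∈{0,1,2} keeps every argument non-negative
  k=0: (−1)^1·41.5692/(12)·0.4279^5·0.9038^1 = -0.044905
  k=1: (−1)^2·41.5692/(4)·0.4279^3·0.9038^3 = +0.601100
  k=2: (−1)^3·41.5692/(12)·0.4279^1·0.9038^5 = -0.894046
d^3_{1,0}(2.2573) = -0.044905 +0.601100 -0.894046 = -0.337850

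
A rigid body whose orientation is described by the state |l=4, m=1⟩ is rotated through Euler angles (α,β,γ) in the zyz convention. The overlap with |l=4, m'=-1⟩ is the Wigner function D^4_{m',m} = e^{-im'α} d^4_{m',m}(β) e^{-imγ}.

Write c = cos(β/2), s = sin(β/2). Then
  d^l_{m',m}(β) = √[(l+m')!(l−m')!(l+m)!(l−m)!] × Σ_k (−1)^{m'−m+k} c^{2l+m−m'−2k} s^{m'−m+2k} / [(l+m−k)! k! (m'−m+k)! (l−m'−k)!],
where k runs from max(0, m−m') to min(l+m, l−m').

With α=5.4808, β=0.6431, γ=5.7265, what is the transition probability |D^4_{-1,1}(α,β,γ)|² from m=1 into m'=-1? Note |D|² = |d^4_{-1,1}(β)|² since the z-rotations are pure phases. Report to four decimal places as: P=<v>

First d^4_{-1,1}(β=0.6431), then the phase factors e^{-i(-1)α} and e^{-i(1)γ}:
Half-angle: c=0.948747, s=0.316037. N=√(6·120·120·6)=720.000000
k: max(0,(1)−(-1))=2 … min(4+(1),4−(-1))=5
  k=2: (−1)^0·720.0000/(72)·0.9487^6·0.3160^2 = +0.728415
  k=3: (−1)^1·720.0000/(24)·0.9487^4·0.3160^4 = -0.242481
  k=4: (−1)^2·720.0000/(48)·0.9487^2·0.3160^6 = +0.013453
  k=5: (−1)^3·720.0000/(720)·0.9487^0·0.3160^8 = -0.000100
d^4_{-1,1}(0.6431) = +0.728415 -0.242481 +0.013453 -0.000100 = +0.499288
|D^4_{-1,1}|² = |d^4_{-1,1}(β)|² = (+0.499288)² = 0.249289 (the z-rotation phases have unit modulus)

P=0.2493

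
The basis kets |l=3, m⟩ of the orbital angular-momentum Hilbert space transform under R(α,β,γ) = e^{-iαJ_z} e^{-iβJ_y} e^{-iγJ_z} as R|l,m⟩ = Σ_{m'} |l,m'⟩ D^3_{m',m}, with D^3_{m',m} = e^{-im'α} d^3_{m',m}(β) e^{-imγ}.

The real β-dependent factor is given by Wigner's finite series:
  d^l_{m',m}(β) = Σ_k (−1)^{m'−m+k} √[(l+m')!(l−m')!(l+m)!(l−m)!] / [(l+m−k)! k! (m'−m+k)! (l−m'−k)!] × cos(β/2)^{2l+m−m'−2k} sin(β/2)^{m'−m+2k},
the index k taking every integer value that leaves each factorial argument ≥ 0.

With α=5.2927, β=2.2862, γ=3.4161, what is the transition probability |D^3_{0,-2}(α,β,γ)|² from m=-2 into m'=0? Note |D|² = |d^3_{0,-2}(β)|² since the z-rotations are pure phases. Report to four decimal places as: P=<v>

P=0.2619

First d^3_{0,-2}(β=2.2862), then the phase factors e^{-i(0)α} and e^{-i(-2)γ}:
Half-angle: c=0.414776, s=0.909924. N=√(6·6·1·120)=65.726707
Admissible k: 0..1 (factorial args all ≥0)
  k=0: (−1)^2·65.7267/(12)·0.4148^4·0.9099^2 = +0.134222
  k=1: (−1)^3·65.7267/(12)·0.4148^2·0.9099^4 = -0.645962
d^3_{0,-2}(2.2862) = +0.134222 -0.645962 = -0.511740
|D^3_{0,-2}|² = |d^3_{0,-2}(β)|² = (-0.511740)² = 0.261878 (the z-rotation phases have unit modulus)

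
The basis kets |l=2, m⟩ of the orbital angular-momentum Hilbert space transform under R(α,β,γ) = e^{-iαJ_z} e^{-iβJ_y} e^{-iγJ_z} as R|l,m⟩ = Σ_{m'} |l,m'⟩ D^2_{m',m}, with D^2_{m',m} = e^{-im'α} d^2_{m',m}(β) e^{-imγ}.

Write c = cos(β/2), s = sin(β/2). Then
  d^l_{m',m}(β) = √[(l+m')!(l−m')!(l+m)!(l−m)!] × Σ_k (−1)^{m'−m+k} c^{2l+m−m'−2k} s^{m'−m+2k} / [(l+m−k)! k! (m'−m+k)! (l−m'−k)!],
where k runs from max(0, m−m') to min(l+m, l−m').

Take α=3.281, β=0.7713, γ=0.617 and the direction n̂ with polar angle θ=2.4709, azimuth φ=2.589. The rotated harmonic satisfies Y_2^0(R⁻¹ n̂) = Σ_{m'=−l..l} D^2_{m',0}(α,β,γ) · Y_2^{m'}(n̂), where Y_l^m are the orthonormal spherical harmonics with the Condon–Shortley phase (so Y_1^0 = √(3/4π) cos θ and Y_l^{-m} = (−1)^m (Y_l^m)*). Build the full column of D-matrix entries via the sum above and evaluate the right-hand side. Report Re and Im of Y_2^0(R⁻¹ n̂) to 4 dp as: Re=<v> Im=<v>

Re=-0.2662 Im=0.0000

Need the full column D^2_{m',0} for m'=−2..2 at α=3.281, β=0.7713, γ=0.617.
cos(β/2)=0.926554, sin(β/2)=0.376161
d^2_{-2,0}: single k=2 term ⇒ +0.297554;  D = +0.286063+0.081892i
d^2_{-1,0}: k∈[1..2] ⇒ +0.732930 -0.120801 = +0.612129;  D = -0.606190-0.085059i
d^2_{0,0}: k∈[0..2] ⇒ +0.737027 -0.485904 +0.020022 = +0.271144;  D = +0.271144+0.000000i
d^2_{1,0}: k∈[0..1] ⇒ -0.732930 +0.120801 = -0.612129;  D = +0.606190-0.085059i
d^2_{2,0}: single k=0 term ⇒ +0.297554;  D = +0.286063-0.081892i
Y_2^{m'}(θ=2.4709,φ=2.589) and Σ D·Y over m':
  (+0.2861+0.0819i)·(+0.0670+0.1333i)  (-0.6062-0.0851i)·(+0.3202+0.1974i)  (+0.2711+0.0000i)·(+0.2653+0.0000i)  (+0.6062-0.0851i)·(-0.3202+0.1974i)  (+0.2861-0.0819i)·(+0.0670-0.1333i)
Y_2^0(R⁻¹ n̂) = -0.266159+0.000000i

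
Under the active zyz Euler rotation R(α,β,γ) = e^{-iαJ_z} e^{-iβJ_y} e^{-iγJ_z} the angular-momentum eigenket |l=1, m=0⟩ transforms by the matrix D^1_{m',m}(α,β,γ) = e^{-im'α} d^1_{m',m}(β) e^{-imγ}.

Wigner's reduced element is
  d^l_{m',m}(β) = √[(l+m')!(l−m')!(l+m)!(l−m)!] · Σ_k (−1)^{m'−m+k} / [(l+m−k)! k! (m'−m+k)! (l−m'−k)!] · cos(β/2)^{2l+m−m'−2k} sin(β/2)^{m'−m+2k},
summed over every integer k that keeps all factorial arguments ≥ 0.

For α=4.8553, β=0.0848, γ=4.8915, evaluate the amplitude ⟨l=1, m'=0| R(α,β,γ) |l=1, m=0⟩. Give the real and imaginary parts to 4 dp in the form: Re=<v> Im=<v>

Re=0.9964 Im=0.0000

D^1_{0,0}(4.8553,0.0848,4.8915) = e^{-i·0·4.8553}·d^1_{0,0}(0.0848)·e^{-i·0·4.8915}. Compute d first:
c=cos(0.0848/2)=0.999101, s=sin(0.0848/2)=0.042387; N=√[1·1·1·1]=1.000000
k∈{0,1} keeps every argument non-negative
  k=0: (−1)^0·1.0000/(1)·0.9991^2·0.0424^0 = +0.998203
  k=1: (−1)^1·1.0000/(1)·0.9991^0·0.0424^2 = -0.001797
d^1_{0,0}(0.0848) = +0.998203 -0.001797 = +0.996407
Phases: e^{-i·(0)·4.8553}=+1.000000+0.000000i, e^{-i·(0)·4.8915}=+1.000000+0.000000i ⇒ D=+0.996407+0.000000i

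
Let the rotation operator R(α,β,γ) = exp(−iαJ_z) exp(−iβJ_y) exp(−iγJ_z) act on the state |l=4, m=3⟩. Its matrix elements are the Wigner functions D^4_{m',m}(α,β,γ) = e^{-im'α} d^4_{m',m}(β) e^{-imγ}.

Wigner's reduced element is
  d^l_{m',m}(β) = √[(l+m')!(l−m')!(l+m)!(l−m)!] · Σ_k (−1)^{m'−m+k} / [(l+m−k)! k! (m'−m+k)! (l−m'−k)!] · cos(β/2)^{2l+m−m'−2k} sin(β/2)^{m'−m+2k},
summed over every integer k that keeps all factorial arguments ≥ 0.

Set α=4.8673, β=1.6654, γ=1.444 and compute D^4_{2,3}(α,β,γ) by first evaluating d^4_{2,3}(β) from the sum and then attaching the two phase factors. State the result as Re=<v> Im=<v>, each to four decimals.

Re=-0.0320 Im=0.4528

D^4_{2,3}(4.8673,1.6654,1.444) = e^{-i·2·4.8673}·d^4_{2,3}(1.6654)·e^{-i·3·1.444}. Compute d first:
Half-angle: c=0.672881, s=0.739751. N=√(720·2·5040·1)=2693.993318
k: max(0,(3)−(2))=1 … min(4+(3),4−(2))=2
  k=1: (−1)^0·2693.9933/(720)·0.6729^7·0.7398^1 = +0.172869
  k=2: (−1)^1·2693.9933/(240)·0.6729^5·0.7398^3 = -0.626805
d^4_{2,3}(1.6654) = +0.172869 -0.626805 = -0.453936
Phases: e^{-i·(2)·4.8673}=-0.952388+0.304889i, e^{-i·(3)·1.444}=-0.371282+0.928520i ⇒ D=-0.032006+0.452807i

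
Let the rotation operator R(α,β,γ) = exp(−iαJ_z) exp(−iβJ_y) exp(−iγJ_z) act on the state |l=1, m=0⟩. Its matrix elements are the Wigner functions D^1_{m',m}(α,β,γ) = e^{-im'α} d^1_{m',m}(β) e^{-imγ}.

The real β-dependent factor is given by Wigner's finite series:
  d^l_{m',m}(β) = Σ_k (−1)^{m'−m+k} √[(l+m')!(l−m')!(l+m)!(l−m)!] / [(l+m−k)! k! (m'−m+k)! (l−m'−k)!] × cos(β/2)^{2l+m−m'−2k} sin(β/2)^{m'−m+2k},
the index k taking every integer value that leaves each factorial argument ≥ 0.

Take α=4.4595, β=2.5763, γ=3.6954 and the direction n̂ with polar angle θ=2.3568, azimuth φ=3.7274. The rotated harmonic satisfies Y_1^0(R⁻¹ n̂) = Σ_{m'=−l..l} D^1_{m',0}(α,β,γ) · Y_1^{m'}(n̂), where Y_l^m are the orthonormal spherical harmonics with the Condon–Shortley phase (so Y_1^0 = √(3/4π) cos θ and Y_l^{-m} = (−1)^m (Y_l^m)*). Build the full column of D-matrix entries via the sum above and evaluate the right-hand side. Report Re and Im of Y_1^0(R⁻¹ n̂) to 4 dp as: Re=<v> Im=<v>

Re=0.4295 Im=0.0000

Need the full column D^1_{m',0} for m'=−1..1 at α=4.4595, β=2.5763, γ=3.6954.
cos(β/2)=0.278898, sin(β/2)=0.960321
d^1_{-1,0}: single k=1 term ⇒ +0.378771;  D = -0.094769-0.366724i
d^1_{0,0}: k∈[0..1] ⇒ +0.077784 -0.922216 = -0.844432;  D = -0.844432+0.000000i
d^1_{1,0}: single k=0 term ⇒ -0.378771;  D = +0.094769-0.366724i
Y_1^{m'}(θ=2.3568,φ=3.7274) and Σ D·Y over m':
  (-0.0948-0.3667i)·(-0.2034+0.1350i)  (-0.8444+0.0000i)·(-0.3457+0.0000i)  (+0.0948-0.3667i)·(+0.2034+0.1350i)
Y_1^0(R⁻¹ n̂) = +0.429488+0.000000i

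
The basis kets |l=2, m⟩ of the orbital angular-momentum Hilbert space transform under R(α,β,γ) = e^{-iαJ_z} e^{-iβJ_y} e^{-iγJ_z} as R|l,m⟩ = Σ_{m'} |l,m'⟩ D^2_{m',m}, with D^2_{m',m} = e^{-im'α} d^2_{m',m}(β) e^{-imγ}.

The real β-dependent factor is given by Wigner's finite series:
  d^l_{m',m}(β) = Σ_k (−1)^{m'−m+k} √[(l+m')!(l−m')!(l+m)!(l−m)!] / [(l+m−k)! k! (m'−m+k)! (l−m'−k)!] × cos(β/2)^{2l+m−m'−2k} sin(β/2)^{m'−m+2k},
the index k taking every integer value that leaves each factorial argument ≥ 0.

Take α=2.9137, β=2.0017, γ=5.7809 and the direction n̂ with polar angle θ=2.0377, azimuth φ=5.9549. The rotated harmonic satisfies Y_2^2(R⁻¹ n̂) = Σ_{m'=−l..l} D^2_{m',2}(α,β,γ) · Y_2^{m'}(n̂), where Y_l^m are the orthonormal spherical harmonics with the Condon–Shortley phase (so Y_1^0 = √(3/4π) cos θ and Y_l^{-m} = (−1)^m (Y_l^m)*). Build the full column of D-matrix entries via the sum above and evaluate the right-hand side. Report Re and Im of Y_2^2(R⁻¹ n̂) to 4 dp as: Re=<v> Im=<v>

Re=0.0789 Im=0.2247

Need the full column D^2_{m',2} for m'=−2..2 at α=2.9137, β=2.0017, γ=5.7809.
cos(β/2)=0.539587, sin(β/2)=0.841930
d^2_{-2,2}: single k=4 term ⇒ +0.502463;  D = +0.428680+0.262110i
d^2_{-1,2}: single k=3 term ⇒ +0.644049;  D = -0.459366-0.451423i
d^2_{0,2}: single k=2 term ⇒ +0.505534;  D = +0.271194+0.426636i
d^2_{1,2}: single k=1 term ⇒ +0.264539;  D = -0.087805-0.249542i
d^2_{2,2}: single k=0 term ⇒ +0.084771;  D = +0.009343+0.084254i
Y_2^{m'}(θ=2.0377,φ=5.9549) and Σ D·Y over m':
  (+0.4287+0.2621i)·(+0.2440+0.1880i)  (-0.4594-0.4514i)·(-0.2939-0.1001i)  (+0.2712+0.4266i)·(-0.1237+0.0000i)  (-0.0878-0.2495i)·(+0.2939-0.1001i)  (+0.0093+0.0843i)·(+0.2440-0.1880i)
Y_2^2(R⁻¹ n̂) = +0.078920+0.224697i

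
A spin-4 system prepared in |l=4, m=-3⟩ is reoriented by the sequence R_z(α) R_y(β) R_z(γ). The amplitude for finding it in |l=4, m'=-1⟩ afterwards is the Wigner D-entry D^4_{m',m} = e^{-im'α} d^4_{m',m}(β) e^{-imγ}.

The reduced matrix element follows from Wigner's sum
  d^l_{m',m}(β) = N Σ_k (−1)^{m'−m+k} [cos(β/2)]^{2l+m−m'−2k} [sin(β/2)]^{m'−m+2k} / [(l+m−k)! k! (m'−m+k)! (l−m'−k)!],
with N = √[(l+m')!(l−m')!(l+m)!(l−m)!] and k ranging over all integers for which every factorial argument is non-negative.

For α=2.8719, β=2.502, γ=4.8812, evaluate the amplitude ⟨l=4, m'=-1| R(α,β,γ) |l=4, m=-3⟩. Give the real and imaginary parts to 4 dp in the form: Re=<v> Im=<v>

Re=-0.0230 Im=0.0953

Split into d^4_{-1,-3}(β=2.502) × two z-phases.
Half-angle: c=0.314373, s=0.949299. N=√(6·120·1·5040)=1904.940944
k∈{0,1} keeps every argument non-negative
  k=0: (−1)^2·1904.9409/(240)·0.3144^6·0.9493^2 = +0.006905
  k=1: (−1)^3·1904.9409/(144)·0.3144^4·0.9493^4 = -0.104933
d^4_{-1,-3}(2.502) = +0.006905 -0.104933 = -0.098029
D = (-0.963853+0.266435i)·(-0.098029)·(-0.485061+0.874480i) = -0.022991+0.095294i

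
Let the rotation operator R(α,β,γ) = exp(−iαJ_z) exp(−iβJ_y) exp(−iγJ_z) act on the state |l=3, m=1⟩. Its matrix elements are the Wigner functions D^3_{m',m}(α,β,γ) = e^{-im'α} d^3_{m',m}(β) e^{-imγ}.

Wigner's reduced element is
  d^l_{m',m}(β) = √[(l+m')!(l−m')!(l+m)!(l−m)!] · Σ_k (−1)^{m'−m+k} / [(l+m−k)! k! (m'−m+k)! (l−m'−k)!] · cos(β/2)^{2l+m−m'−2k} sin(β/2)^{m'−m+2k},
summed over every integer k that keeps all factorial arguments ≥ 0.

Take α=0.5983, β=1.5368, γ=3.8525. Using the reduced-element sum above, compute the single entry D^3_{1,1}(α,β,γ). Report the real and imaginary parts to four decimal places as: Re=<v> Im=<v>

Re=0.0442 Im=-0.1651

First d^3_{1,1}(β=1.5368), then the phase factors e^{-i(1)α} and e^{-i(1)γ}:
With c≡cos(β/2)=0.719024 and s≡sin(β/2)=0.694986, N=[24·2·24·2]^{1/2}=48.000000
The bounds max(0,m−m')=0 and min(l+m,l−m')=2 give 3 terms
  k=0: (−1)^0·48.0000/(48)·0.7190^6·0.6950^0 = +0.138184
  k=1: (−1)^1·48.0000/(6)·0.7190^4·0.6950^2 = -1.032795
  k=2: (−1)^2·48.0000/(8)·0.7190^2·0.6950^4 = +0.723671
d^3_{1,1}(1.5368) = +0.138184 -1.032795 +0.723671 = -0.170940
Phases: e^{-i·(1)·0.5983}=+0.826294-0.563239i, e^{-i·(1)·3.8525}=-0.757770+0.652522i ⇒ D=+0.044208-0.165125i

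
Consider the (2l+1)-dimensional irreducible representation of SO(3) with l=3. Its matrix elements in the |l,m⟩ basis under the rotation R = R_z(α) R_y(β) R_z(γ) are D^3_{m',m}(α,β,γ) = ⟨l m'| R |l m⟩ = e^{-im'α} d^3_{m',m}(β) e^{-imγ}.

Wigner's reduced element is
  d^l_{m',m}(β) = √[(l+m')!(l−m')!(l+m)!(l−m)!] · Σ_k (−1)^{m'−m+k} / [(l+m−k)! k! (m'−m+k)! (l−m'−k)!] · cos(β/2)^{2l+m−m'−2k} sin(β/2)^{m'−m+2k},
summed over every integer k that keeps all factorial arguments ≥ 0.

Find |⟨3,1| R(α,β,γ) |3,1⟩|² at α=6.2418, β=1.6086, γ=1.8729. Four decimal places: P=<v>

P=0.0052

Split into d^3_{1,1}(β=1.6086) × two z-phases.
Half-angle: c=0.693616, s=0.720345. N=√(24·2·24·2)=48.000000
Admissible k: 0..2 (factorial args all ≥0)
  k=0: (−1)^0·48.0000/(48)·0.6936^6·0.7203^0 = +0.111356
  k=1: (−1)^1·48.0000/(6)·0.6936^4·0.7203^2 = -0.960831
  k=2: (−1)^2·48.0000/(8)·0.6936^2·0.7203^4 = +0.777234
d^3_{1,1}(1.6086) = +0.111356 -0.960831 +0.777234 = -0.072241
|D^3_{1,1}|² = |d^3_{1,1}(β)|² = (-0.072241)² = 0.005219 (the z-rotation phases have unit modulus)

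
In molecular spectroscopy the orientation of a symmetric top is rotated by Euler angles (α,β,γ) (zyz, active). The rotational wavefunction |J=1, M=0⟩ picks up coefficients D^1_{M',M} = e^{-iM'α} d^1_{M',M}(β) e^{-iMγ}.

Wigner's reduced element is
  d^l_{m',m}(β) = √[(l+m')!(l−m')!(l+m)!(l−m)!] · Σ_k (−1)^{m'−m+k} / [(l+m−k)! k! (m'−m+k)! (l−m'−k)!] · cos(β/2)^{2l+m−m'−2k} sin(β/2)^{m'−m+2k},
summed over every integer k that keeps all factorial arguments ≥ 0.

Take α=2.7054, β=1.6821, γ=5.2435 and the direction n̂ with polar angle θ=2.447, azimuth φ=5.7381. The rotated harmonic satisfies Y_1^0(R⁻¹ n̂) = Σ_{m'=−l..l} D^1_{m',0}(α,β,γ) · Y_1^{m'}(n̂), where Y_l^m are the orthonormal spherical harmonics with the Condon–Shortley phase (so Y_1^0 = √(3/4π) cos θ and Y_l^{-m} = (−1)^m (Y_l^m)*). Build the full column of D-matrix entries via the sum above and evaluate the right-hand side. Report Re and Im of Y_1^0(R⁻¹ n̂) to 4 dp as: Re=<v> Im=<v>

Re=-0.2673 Im=0.0000

Need the full column D^1_{m',0} for m'=−1..1 at α=2.7054, β=1.6821, γ=5.2435.
cos(β/2)=0.666681, sin(β/2)=0.745344
d^1_{-1,0}: single k=1 term ⇒ +0.702731;  D = -0.636932+0.296898i
d^1_{0,0}: k∈[0..1] ⇒ +0.444463 -0.555537 = -0.111074;  D = -0.111074+0.000000i
d^1_{1,0}: single k=0 term ⇒ -0.702731;  D = +0.636932+0.296898i
Y_1^{m'}(θ=2.447,φ=5.7381) and Σ D·Y over m':
  (-0.6369+0.2969i)·(+0.1891+0.1147i)  (-0.1111+0.0000i)·(-0.3754+0.0000i)  (+0.6369+0.2969i)·(-0.1891+0.1147i)
Y_1^0(R⁻¹ n̂) = -0.267268+0.000000i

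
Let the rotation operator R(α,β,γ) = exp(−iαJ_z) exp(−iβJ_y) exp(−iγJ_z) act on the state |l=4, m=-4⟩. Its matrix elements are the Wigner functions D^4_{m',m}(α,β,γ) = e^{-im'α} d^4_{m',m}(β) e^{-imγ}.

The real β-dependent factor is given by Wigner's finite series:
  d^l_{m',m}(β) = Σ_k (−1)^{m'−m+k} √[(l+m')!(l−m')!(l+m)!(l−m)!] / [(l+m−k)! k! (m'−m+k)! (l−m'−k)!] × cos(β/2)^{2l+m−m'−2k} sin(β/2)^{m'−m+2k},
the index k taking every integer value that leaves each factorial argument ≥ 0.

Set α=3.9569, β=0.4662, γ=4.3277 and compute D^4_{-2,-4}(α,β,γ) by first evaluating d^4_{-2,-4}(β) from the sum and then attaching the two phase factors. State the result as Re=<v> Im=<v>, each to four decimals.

D^4_{-2,-4}(3.9569,0.4662,4.3277) = e^{-i·-2·3.9569}·d^4_{-2,-4}(0.4662)·e^{-i·-4·4.3277}. Compute d first:
c=cos(0.4662/2)=0.972955, s=sin(0.4662/2)=0.230995; N=√[2·720·1·40320]=7619.763776
The bounds max(0,m−m')=0 and min(l+m,l−m')=0 give 1 term
  k=0: (−1)^2·7619.7638/(1440)·0.9730^6·0.2310^2 = +0.239519
d^4_{-2,-4}(0.4662) = +0.239519
Attach z-rotation phases: D = e^{-i(-2)(3.9569)}·(+0.239519)·e^{-i(-4)(4.3277)} = +0.238509+0.021971i

Re=0.2385 Im=0.0220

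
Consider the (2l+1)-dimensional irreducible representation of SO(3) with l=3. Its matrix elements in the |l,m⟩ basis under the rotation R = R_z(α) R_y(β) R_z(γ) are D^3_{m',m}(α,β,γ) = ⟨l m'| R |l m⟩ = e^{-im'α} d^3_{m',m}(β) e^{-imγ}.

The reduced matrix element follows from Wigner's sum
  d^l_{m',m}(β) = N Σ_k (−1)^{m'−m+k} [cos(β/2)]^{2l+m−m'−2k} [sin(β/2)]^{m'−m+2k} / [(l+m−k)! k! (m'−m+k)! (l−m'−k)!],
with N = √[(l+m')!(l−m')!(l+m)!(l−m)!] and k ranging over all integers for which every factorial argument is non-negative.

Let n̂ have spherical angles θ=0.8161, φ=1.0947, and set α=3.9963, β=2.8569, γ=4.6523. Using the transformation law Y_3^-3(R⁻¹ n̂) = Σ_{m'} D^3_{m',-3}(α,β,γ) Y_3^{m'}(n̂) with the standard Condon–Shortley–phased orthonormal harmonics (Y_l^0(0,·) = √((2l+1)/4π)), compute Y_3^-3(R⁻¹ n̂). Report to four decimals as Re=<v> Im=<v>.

Need the full column D^3_{m',-3} for m'=−3..3 at α=3.9963, β=2.8569, γ=4.6523.
cos(β/2)=0.141866, sin(β/2)=0.989886
d^3_{-3,-3}: single k=0 term ⇒ +0.000008;  D = +0.000006+0.000006i
d^3_{-2,-3}: single k=0 term ⇒ -0.000139;  D = +0.000139-0.000006i
d^3_{-1,-3}: single k=0 term ⇒ +0.001537;  D = +0.000960-0.001201i
d^3_{0,-3}: single k=0 term ⇒ -0.012385;  D = -0.002221-0.012185i
d^3_{1,-3}: single k=0 term ⇒ +0.074842;  D = -0.064353-0.038210i
d^3_{2,-3}: single k=0 term ⇒ -0.330278;  D = -0.313627+0.103545i
d^3_{3,-3}: single k=0 term ⇒ +0.940829;  D = -0.363951+0.867582i
Y_3^{m'}(θ=0.8161,φ=1.0947) and Σ D·Y over m':
  (+0.0000+0.0000i)·(-0.1597+0.0229i)  (+0.0001-0.0000i)·(-0.2155-0.3027i)  (+0.0010-0.0012i)·(+0.1453-0.2818i)  (-0.0022-0.0122i)·(-0.1670+0.0000i)  (-0.0644-0.0382i)·(-0.1453-0.2818i)  (-0.3136+0.1035i)·(-0.2155+0.3027i)  (-0.3640+0.8676i)·(+0.1597+0.0229i)
Y_3^-3(R⁻¹ n̂) = -0.043029+0.038171i

Re=-0.0430 Im=0.0382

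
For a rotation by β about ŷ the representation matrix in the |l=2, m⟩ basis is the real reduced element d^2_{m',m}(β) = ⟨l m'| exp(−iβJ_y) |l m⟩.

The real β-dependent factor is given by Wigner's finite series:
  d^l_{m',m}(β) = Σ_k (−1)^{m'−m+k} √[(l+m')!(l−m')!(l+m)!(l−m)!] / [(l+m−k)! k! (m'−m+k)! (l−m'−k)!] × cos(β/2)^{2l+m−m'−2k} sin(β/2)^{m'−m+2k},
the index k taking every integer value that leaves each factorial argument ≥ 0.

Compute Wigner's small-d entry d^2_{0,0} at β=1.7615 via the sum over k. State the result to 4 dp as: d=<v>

d^2_{0,0}(β=1.7615) via Wigner's sum:
c=cos(1.7615/2)=0.636573, s=sin(1.7615/2)=0.771217; N=√[2·2·2·2]=4.000000
The bounds max(0,m−m')=0 and min(l+m,l−m')=2 give 3 terms
  k=0: (−1)^0·4.0000/(4)·0.6366^4·0.7712^0 = +0.164207
  k=1: (−1)^1·4.0000/(1)·0.6366^2·0.7712^2 = -0.964071
  k=2: (−1)^2·4.0000/(4)·0.6366^0·0.7712^4 = +0.353757
d^2_{0,0}(1.7615) = +0.164207 -0.964071 +0.353757 = -0.446106

d=-0.4461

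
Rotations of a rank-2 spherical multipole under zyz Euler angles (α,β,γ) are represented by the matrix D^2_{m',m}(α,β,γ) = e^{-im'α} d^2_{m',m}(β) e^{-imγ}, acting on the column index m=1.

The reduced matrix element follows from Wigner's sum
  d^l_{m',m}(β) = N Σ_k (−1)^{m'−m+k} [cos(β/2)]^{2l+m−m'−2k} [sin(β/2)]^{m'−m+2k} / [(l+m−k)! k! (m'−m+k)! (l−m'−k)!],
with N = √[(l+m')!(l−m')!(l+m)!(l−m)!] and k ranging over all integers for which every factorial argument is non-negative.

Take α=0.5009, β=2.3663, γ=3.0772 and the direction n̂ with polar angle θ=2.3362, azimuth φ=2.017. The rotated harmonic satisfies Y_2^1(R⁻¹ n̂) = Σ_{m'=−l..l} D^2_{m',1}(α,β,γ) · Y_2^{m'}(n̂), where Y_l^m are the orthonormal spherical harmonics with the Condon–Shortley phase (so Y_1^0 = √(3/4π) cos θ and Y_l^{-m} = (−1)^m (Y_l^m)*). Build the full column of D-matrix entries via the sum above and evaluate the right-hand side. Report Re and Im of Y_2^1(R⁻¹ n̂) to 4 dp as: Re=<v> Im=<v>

Re=0.1653 Im=0.3019

Need the full column D^2_{m',1} for m'=−2..2 at α=0.5009, β=2.3663, γ=3.0772.
cos(β/2)=0.378010, sin(β/2)=0.925801
d^2_{-2,1}: single k=3 term ⇒ +0.599912;  D = -0.290034-0.525142i
d^2_{-1,1}: k∈[2..3] ⇒ +0.367421 -0.734634 = -0.367213;  D = +0.310086+0.196702i
d^2_{0,1}: k∈[1..2] ⇒ +0.122491 -0.734739 = -0.612247;  D = +0.610978+0.039397i
d^2_{1,1}: k∈[0..1] ⇒ +0.020418 -0.367421 = -0.347003;  D = +0.314466-0.146705i
d^2_{2,1}: single k=0 term ⇒ -0.100014;  D = +0.059196-0.080614i
Y_2^{m'}(θ=2.3362,φ=2.017) and Σ D·Y over m':
  (-0.2900-0.5251i)·(-0.1260+0.1564i)  (+0.3101+0.1967i)·(+0.1666+0.3482i)  (+0.6110+0.0394i)·(+0.1388+0.0000i)  (+0.3145-0.1467i)·(-0.1666+0.3482i)  (+0.0592-0.0806i)·(-0.1260-0.1564i)
Y_2^1(R⁻¹ n̂) = +0.165270+0.301859i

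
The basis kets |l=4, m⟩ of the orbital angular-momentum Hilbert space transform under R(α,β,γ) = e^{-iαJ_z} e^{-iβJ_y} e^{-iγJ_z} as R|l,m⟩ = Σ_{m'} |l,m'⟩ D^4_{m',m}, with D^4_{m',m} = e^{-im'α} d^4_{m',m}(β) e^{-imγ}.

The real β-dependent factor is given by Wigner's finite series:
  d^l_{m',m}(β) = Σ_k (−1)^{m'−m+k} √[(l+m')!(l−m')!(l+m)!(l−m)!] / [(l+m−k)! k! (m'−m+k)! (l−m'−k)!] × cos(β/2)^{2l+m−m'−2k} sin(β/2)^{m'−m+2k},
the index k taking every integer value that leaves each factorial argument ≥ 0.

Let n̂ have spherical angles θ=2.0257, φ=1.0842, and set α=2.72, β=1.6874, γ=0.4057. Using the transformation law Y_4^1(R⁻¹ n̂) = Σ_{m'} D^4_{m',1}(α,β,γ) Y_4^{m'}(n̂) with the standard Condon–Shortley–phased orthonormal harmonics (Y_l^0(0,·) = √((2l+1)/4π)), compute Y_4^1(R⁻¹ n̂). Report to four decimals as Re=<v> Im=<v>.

Re=-0.0005 Im=0.0097

Need the full column D^4_{m',1} for m'=−4..4 at α=2.72, β=1.6874, γ=0.4057.
cos(β/2)=0.664703, sin(β/2)=0.747108
d^4_{-4,1}: single k=5 term ⇒ +0.511556;  D = -0.254747-0.443614i
d^4_{-3,1}: k∈[4..5] ⇒ +0.804567 -0.609852 = +0.194715;  D = +0.019377+0.193749i
d^4_{-2,1}: k∈[3..5] ⇒ +0.765249 -1.450124 +0.366392 = -0.318483;  D = -0.100762+0.302123i
d^4_{-1,1}: k∈[2..5] ⇒ +0.481429 -1.824588 +1.152513 -0.097066 = -0.287711;  D = +0.194743-0.211785i
d^4_{0,1}: k∈[1..4] ⇒ +0.191554 -1.451959 +1.834278 -0.386211 = +0.187663;  D = +0.172429-0.074063i
d^4_{1,1}: k∈[0..3] ⇒ +0.038108 -0.722144 +1.824588 -0.768342 = +0.372210;  D = -0.372163-0.005915i
d^4_{2,1}: k∈[0..2] ⇒ -0.181724 +1.147874 -0.966749 = -0.000600;  D = -0.000543-0.000254i
d^4_{3,1}: k∈[0..1] ⇒ +0.382123 -0.804567 = -0.422445;  D = +0.275914+0.319892i
d^4_{4,1}: single k=0 term ⇒ -0.404932;  D = -0.115840-0.388009i
Y_4^{m'}(θ=2.0257,φ=1.0842) and Σ D·Y over m':
  (-0.2547-0.4436i)·(-0.1057+0.2681i)  (+0.0194+0.1937i)·(+0.3962-0.0442i)  (-0.1008+0.3021i)·(-0.0534-0.0784i)  (+0.1947-0.2118i)·(+0.1440-0.2721i)  (+0.1724-0.0741i)·(-0.1573+0.0000i)  (-0.3722-0.0059i)·(-0.1440-0.2721i)  (-0.0005-0.0003i)·(-0.0534+0.0784i)  (+0.2759+0.3199i)·(-0.3962-0.0442i)  (-0.1158-0.3880i)·(-0.1057-0.2681i)
Y_4^1(R⁻¹ n̂) = -0.000519+0.009691i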